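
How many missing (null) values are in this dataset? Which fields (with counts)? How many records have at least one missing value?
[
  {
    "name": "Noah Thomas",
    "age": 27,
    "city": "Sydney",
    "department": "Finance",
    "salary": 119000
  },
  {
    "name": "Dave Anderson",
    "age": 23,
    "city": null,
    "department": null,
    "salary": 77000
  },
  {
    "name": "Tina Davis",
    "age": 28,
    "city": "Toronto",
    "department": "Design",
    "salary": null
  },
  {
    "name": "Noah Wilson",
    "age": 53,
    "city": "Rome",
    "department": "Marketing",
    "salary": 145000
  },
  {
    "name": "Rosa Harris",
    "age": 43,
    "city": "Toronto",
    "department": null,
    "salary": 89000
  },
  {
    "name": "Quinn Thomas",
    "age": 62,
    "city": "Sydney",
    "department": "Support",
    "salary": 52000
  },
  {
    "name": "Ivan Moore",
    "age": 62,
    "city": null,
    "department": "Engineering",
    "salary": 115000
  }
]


Checking for missing (null) values in 7 records:

  Noah Thomas: complete
  Dave Anderson: city, department
  Tina Davis: salary
  Noah Wilson: complete
  Rosa Harris: department
  Quinn Thomas: complete
  Ivan Moore: city

Per field:
  name: 0 missing
  age: 0 missing
  city: 2 missing
  department: 2 missing
  salary: 1 missing

Total missing values: 5
Records with any missing: 4

5 missing values (city: 2, department: 2, salary: 1); 4 incomplete records


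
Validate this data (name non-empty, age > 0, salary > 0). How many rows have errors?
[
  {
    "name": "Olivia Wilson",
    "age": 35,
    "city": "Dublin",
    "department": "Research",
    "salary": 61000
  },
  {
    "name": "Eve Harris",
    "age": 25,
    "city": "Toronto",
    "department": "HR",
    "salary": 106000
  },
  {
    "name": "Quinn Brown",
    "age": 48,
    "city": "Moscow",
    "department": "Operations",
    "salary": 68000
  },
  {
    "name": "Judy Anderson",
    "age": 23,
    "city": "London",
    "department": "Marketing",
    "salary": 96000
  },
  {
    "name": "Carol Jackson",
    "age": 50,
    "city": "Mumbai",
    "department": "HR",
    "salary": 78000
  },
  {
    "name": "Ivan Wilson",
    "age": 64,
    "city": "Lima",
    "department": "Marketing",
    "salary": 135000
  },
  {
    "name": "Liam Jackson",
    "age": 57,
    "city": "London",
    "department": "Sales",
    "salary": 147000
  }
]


Validating 7 records:
Rules: name non-empty, age > 0, salary > 0

  Row 1 (Olivia Wilson): OK
  Row 2 (Eve Harris): OK
  Row 3 (Quinn Brown): OK
  Row 4 (Judy Anderson): OK
  Row 5 (Carol Jackson): OK
  Row 6 (Ivan Wilson): OK
  Row 7 (Liam Jackson): OK

Total errors: 0

0 errors


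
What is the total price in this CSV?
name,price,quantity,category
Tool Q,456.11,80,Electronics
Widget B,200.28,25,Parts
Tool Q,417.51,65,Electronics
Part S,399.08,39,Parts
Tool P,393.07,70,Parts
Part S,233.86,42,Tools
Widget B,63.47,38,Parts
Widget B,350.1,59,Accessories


Computing total price:
Values: [456.11, 200.28, 417.51, 399.08, 393.07, 233.86, 63.47, 350.1]
Sum = 2513.48

2513.48


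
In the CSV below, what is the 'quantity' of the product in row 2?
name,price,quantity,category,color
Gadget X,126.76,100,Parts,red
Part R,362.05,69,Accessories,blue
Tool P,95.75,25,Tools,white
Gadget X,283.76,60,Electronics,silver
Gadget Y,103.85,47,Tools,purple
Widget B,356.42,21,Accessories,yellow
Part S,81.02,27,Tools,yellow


Query: Row 2 ('Part R'), column 'quantity'
Value: 69

69


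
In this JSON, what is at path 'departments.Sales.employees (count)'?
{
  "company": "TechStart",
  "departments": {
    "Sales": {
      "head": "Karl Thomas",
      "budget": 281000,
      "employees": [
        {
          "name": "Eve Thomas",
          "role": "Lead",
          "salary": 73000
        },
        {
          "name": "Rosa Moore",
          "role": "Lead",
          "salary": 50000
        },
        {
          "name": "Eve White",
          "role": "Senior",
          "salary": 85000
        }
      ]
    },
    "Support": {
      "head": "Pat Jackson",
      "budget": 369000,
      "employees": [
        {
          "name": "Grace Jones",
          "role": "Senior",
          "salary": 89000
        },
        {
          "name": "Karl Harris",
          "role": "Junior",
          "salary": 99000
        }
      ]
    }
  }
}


Path: departments.Sales.employees (count)

Navigate:
  -> departments
  -> Sales
  -> employees (array, length 3)

3


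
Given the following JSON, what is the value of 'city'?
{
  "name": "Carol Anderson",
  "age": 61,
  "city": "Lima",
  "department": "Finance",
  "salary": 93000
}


Looking up field 'city'
Value: Lima

Lima


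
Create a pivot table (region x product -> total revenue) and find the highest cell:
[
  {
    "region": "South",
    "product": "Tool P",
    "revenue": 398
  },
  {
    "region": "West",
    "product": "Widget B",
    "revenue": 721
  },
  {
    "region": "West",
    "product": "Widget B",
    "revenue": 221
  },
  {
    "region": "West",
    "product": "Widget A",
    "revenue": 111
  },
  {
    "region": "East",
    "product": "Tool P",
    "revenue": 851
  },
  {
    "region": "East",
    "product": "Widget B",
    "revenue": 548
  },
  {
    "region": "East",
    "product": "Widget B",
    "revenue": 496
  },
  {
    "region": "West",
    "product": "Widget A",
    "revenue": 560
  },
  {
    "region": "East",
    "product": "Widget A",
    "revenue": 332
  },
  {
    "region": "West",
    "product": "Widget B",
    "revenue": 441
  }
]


Pivot: region (rows) x product (columns) -> total revenue

     Tool P        Widget A      Widget B    
East           851           332          1044  
South          398             0             0  
West             0           671          1383  

Highest: West / Widget B = $1383

West / Widget B = $1383


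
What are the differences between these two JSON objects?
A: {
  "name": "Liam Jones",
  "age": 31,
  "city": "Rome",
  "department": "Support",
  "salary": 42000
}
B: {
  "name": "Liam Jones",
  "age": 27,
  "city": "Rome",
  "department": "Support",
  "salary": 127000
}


Comparing each field (in key order):
  name: same
  age: DIFFERENT
  city: same
  department: same
  salary: DIFFERENT
Differences:
  age: 31 -> 27
  salary: 42000 -> 127000

2 field(s) changed

2 changes: age, salary


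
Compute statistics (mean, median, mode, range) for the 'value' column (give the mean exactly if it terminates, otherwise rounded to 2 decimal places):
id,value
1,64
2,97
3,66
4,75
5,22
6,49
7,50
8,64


Data: [64, 97, 66, 75, 22, 49, 50, 64]
Count: 8
Sum: 487
Mean: 487/8 = 60.875
Sorted: [22, 49, 50, 64, 64, 66, 75, 97]
Median: 64.0
Mode: 64 (2 times)
Range: 97 - 22 = 75
Min: 22, Max: 97

mean=60.875, median=64.0, mode=64, range=75


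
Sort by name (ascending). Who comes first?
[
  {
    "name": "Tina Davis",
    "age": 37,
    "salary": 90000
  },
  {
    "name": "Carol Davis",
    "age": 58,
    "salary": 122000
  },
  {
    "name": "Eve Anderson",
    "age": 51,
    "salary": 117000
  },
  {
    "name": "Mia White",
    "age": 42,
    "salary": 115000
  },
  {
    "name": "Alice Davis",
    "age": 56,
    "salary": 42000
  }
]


Sort by: name (ascending)

Sorted order:
  1. Alice Davis (name = Alice Davis)
  2. Carol Davis (name = Carol Davis)
  3. Eve Anderson (name = Eve Anderson)
  4. Mia White (name = Mia White)
  5. Tina Davis (name = Tina Davis)

First: Alice Davis

Alice Davis


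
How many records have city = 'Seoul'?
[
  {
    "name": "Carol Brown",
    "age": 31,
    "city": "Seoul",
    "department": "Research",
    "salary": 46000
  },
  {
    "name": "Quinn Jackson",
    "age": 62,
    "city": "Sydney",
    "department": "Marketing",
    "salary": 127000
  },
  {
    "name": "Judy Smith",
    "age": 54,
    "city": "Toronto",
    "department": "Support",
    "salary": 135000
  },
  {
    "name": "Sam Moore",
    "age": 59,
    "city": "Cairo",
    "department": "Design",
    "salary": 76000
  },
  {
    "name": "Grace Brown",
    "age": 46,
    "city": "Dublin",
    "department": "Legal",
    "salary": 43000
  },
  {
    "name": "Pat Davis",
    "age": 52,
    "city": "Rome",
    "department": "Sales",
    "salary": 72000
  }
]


Data: 6 records
Condition: city = 'Seoul'

Checking each record:
  Carol Brown: Seoul MATCH
  Quinn Jackson: Sydney
  Judy Smith: Toronto
  Sam Moore: Cairo
  Grace Brown: Dublin
  Pat Davis: Rome

Count: 1

1


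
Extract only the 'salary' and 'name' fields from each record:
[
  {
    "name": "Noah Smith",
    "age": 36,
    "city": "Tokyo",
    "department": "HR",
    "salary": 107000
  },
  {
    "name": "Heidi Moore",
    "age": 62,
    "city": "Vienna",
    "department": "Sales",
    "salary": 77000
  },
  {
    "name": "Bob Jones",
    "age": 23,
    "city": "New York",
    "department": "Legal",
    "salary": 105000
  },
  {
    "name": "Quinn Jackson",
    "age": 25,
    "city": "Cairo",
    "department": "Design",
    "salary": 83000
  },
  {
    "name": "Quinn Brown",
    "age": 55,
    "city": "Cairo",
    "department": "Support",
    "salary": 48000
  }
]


Original: 5 records with fields: name, age, city, department, salary
Keep: ['salary', 'name']
Drop: ['age', 'city', 'department']
Result: 5 records, 2 fields each

[
  {
    "salary": 107000,
    "name": "Noah Smith"
  },
  {
    "salary": 77000,
    "name": "Heidi Moore"
  },
  {
    "salary": 105000,
    "name": "Bob Jones"
  },
  {
    "salary": 83000,
    "name": "Quinn Jackson"
  },
  {
    "salary": 48000,
    "name": "Quinn Brown"
  }
]


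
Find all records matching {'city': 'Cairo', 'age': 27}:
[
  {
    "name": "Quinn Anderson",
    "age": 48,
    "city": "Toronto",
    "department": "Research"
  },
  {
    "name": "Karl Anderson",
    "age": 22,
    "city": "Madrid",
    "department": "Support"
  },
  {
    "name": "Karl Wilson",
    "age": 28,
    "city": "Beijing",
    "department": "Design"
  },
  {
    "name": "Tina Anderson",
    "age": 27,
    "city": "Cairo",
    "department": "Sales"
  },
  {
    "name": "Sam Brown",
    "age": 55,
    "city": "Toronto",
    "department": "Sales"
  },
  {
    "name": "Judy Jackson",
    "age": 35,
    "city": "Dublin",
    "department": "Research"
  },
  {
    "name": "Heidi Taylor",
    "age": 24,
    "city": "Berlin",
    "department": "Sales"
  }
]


Search criteria: {'city': 'Cairo', 'age': 27}

Checking 7 records:
  Quinn Anderson: {city: Toronto, age: 48}
  Karl Anderson: {city: Madrid, age: 22}
  Karl Wilson: {city: Beijing, age: 28}
  Tina Anderson: {city: Cairo, age: 27} <-- MATCH
  Sam Brown: {city: Toronto, age: 55}
  Judy Jackson: {city: Dublin, age: 35}
  Heidi Taylor: {city: Berlin, age: 24}

Matches: ["Tina Anderson"]

["Tina Anderson"]


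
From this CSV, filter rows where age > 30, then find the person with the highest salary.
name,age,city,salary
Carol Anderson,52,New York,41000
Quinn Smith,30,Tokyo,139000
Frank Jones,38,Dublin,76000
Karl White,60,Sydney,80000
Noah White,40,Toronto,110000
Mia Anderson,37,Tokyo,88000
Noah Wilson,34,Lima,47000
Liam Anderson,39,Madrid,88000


Filter: age > 30
Sort by: salary (descending)

Filtered records (7):
  Noah White, age 40, salary $110000
  Mia Anderson, age 37, salary $88000
  Liam Anderson, age 39, salary $88000
  Karl White, age 60, salary $80000
  Frank Jones, age 38, salary $76000
  Noah Wilson, age 34, salary $47000
  Carol Anderson, age 52, salary $41000

Highest salary: Noah White ($110000)

Noah White


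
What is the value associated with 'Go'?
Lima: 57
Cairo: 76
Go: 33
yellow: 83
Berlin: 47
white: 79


Looking up key 'Go'
Value: 33

33


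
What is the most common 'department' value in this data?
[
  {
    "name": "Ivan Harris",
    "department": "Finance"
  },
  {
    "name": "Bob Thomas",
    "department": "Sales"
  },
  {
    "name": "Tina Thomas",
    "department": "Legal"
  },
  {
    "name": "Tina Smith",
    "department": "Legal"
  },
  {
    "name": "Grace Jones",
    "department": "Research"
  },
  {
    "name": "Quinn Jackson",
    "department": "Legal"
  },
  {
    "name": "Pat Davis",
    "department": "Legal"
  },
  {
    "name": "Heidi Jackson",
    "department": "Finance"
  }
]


Counting 'department' values across 8 records:

  Legal: 4 ####
  Finance: 2 ##
  Sales: 1 #
  Research: 1 #

Most common: Legal (4 times)

Legal (4 times)


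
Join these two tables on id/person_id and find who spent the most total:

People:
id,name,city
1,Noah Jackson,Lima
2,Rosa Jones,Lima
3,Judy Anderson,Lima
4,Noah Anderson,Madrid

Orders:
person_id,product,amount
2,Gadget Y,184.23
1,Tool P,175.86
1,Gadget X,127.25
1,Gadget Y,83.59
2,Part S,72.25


Join on: people.id = orders.person_id

Joined rows:
  Rosa Jones (Lima) bought Gadget Y for $184.23
  Noah Jackson (Lima) bought Tool P for $175.86
  Noah Jackson (Lima) bought Gadget X for $127.25
  Noah Jackson (Lima) bought Gadget Y for $83.59
  Rosa Jones (Lima) bought Part S for $72.25

Total per person:
  Noah Jackson: $386.70
  Rosa Jones: $256.48

Top spender: Noah Jackson ($386.70)

Noah Jackson ($386.70)


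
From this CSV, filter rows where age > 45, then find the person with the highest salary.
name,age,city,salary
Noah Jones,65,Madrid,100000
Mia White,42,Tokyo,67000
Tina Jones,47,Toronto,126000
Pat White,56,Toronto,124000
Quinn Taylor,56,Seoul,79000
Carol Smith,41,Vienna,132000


Filter: age > 45
Sort by: salary (descending)

Filtered records (4):
  Tina Jones, age 47, salary $126000
  Pat White, age 56, salary $124000
  Noah Jones, age 65, salary $100000
  Quinn Taylor, age 56, salary $79000

Highest salary: Tina Jones ($126000)

Tina Jones


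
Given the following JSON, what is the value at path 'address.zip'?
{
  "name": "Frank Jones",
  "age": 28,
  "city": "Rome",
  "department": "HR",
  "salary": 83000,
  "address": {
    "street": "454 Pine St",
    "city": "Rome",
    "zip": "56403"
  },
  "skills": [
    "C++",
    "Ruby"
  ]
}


Query: address.zip
Path: address -> zip
Value: 56403

56403


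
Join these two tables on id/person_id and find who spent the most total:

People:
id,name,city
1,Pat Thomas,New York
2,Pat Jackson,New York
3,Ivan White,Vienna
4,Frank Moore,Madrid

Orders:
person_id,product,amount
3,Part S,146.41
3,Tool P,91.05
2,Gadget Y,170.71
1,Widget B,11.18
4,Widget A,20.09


Join on: people.id = orders.person_id

Joined rows:
  Ivan White (Vienna) bought Part S for $146.41
  Ivan White (Vienna) bought Tool P for $91.05
  Pat Jackson (New York) bought Gadget Y for $170.71
  Pat Thomas (New York) bought Widget B for $11.18
  Frank Moore (Madrid) bought Widget A for $20.09

Total per person:
  Ivan White: $237.46
  Pat Jackson: $170.71
  Frank Moore: $20.09
  Pat Thomas: $11.18

Top spender: Ivan White ($237.46)

Ivan White ($237.46)


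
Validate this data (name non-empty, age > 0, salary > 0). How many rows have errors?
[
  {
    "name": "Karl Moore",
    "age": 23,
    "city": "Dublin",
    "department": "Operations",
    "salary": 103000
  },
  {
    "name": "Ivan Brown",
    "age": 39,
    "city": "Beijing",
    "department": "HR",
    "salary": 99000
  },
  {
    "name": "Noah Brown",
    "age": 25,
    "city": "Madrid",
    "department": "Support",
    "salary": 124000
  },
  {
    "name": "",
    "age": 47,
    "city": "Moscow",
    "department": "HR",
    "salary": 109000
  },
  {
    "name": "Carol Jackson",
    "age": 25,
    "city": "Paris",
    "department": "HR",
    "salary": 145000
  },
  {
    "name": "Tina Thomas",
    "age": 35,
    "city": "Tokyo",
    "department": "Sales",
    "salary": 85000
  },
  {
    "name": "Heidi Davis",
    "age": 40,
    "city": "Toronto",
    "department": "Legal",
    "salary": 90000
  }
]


Validating 7 records:
Rules: name non-empty, age > 0, salary > 0

  Row 1 (Karl Moore): OK
  Row 2 (Ivan Brown): OK
  Row 3 (Noah Brown): OK
  Row 4 (???): empty name
  Row 5 (Carol Jackson): OK
  Row 6 (Tina Thomas): OK
  Row 7 (Heidi Davis): OK

Total errors: 1

1 errors


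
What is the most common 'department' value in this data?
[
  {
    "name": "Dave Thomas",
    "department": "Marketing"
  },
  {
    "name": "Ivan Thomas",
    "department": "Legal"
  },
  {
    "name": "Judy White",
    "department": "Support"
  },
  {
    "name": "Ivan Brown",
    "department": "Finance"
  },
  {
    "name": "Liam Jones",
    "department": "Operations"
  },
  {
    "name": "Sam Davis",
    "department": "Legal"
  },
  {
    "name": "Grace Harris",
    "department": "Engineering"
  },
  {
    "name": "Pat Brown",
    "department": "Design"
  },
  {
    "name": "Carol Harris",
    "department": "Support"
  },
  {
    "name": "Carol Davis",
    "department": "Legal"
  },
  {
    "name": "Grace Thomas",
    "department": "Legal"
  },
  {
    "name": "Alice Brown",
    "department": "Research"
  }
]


Counting 'department' values across 12 records:

  Legal: 4 ####
  Support: 2 ##
  Marketing: 1 #
  Finance: 1 #
  Operations: 1 #
  Engineering: 1 #
  Design: 1 #
  Research: 1 #

Most common: Legal (4 times)

Legal (4 times)


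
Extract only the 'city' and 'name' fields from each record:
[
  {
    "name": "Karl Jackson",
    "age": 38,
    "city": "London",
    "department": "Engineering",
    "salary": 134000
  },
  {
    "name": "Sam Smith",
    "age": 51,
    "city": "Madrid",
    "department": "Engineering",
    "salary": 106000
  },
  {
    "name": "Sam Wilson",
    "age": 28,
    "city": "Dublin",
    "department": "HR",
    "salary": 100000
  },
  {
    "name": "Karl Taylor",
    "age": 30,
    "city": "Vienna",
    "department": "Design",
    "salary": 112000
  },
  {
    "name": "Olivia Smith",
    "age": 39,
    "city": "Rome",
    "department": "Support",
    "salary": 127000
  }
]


Original: 5 records with fields: name, age, city, department, salary
Keep: ['city', 'name']
Drop: ['age', 'department', 'salary']
Result: 5 records, 2 fields each

[
  {
    "city": "London",
    "name": "Karl Jackson"
  },
  {
    "city": "Madrid",
    "name": "Sam Smith"
  },
  {
    "city": "Dublin",
    "name": "Sam Wilson"
  },
  {
    "city": "Vienna",
    "name": "Karl Taylor"
  },
  {
    "city": "Rome",
    "name": "Olivia Smith"
  }
]


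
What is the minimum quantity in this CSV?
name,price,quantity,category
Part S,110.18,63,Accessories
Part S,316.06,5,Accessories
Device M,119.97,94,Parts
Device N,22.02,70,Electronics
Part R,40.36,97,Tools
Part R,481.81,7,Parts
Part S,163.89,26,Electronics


Computing minimum quantity:
Values: [63, 5, 94, 70, 97, 7, 26]
Min = 5

5


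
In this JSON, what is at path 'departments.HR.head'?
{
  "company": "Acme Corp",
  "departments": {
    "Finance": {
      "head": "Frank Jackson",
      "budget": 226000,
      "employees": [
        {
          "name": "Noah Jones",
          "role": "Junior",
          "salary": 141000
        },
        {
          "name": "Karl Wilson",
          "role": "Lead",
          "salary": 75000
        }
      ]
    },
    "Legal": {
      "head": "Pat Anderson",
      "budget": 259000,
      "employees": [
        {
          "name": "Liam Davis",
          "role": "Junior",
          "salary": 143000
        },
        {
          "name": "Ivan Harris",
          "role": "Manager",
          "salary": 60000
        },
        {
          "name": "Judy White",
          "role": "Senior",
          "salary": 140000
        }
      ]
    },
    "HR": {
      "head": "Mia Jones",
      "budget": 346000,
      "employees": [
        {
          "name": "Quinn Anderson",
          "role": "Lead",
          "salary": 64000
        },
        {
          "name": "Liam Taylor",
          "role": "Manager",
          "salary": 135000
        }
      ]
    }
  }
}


Path: departments.HR.head

Navigate:
  -> departments
  -> HR
  -> head = 'Mia Jones'

Mia Jones


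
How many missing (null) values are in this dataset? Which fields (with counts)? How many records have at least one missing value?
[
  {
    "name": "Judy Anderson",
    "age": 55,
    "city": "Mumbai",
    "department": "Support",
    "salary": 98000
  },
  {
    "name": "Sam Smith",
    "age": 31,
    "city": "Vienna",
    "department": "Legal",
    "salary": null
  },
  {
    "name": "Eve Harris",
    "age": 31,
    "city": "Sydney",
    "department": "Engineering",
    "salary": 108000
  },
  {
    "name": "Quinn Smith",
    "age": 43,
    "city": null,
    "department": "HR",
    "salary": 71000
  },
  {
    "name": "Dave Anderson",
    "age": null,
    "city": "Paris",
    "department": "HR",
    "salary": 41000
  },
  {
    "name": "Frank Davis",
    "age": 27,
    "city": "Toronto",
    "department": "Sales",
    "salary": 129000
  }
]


Checking for missing (null) values in 6 records:

  Judy Anderson: complete
  Sam Smith: salary
  Eve Harris: complete
  Quinn Smith: city
  Dave Anderson: age
  Frank Davis: complete

Per field:
  name: 0 missing
  age: 1 missing
  city: 1 missing
  department: 0 missing
  salary: 1 missing

Total missing values: 3
Records with any missing: 3

3 missing values (age: 1, city: 1, salary: 1); 3 incomplete records


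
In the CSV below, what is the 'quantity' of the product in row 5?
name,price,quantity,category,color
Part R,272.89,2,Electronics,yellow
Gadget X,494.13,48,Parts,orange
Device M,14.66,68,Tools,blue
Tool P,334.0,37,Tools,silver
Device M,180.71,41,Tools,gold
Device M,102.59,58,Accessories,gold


Query: Row 5 ('Device M'), column 'quantity'
Value: 41

41


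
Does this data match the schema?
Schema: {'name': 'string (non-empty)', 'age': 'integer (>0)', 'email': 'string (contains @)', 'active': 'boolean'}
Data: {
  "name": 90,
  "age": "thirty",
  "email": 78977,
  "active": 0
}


Validating each field against schema:
  name: FAIL (90 is not a string)
  age: FAIL ("thirty" is not an integer)
  email: FAIL (78977 is not a string)
  active: FAIL (0 is not a boolean)

Result: INVALID (4 errors: name, age, email, active)

INVALID (4 errors: name, age, email, active)


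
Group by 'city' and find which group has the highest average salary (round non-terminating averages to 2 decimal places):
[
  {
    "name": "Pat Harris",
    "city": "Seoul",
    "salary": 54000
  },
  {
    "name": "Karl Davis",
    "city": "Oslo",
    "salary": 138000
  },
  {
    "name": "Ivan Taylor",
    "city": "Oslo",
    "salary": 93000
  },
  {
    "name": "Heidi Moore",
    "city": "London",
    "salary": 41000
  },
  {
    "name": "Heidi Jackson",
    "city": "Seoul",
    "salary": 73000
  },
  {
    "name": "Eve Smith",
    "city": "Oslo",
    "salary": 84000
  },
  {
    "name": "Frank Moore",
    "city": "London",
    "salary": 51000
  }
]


Group by: city

Groups:
  London: 2 people, avg salary = 92000/2 = $46000
  Oslo: 3 people, avg salary = 315000/3 = $105000
  Seoul: 2 people, avg salary = 127000/2 = $63500

Highest average salary: Oslo ($105000)

Oslo ($105000)


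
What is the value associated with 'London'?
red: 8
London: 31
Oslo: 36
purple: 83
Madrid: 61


Looking up key 'London'
Value: 31

31


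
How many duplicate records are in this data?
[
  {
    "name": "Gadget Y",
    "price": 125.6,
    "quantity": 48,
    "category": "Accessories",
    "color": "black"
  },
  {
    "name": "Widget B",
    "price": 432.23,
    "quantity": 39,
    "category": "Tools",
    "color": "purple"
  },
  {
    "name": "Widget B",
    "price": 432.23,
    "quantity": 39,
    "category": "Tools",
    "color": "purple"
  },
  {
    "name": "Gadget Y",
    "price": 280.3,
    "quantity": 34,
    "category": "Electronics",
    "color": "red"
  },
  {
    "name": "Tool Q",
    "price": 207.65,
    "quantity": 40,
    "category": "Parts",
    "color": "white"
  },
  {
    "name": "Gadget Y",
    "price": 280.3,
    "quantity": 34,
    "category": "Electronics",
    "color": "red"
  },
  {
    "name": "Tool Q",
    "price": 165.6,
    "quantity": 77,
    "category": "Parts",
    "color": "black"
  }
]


Checking 7 records for duplicates:

  Row 1: Gadget Y ($125.6, qty 48)
  Row 2: Widget B ($432.23, qty 39)
  Row 3: Widget B ($432.23, qty 39) <-- DUPLICATE
  Row 4: Gadget Y ($280.3, qty 34)
  Row 5: Tool Q ($207.65, qty 40)
  Row 6: Gadget Y ($280.3, qty 34) <-- DUPLICATE
  Row 7: Tool Q ($165.6, qty 77)

Duplicates found: 2
Unique records: 5

2 duplicates, 5 unique


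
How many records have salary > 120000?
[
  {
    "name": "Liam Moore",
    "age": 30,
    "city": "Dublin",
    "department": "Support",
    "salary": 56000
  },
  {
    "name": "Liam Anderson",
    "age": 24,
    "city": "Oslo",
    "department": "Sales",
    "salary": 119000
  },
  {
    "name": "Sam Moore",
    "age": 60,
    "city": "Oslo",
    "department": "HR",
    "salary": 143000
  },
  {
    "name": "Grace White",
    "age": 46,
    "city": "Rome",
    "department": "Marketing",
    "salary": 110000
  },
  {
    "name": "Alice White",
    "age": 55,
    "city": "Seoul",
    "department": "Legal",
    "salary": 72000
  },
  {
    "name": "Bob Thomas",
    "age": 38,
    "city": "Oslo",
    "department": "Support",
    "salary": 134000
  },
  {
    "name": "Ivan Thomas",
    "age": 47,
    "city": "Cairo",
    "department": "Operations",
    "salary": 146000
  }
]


Data: 7 records
Condition: salary > 120000

Checking each record:
  Liam Moore: 56000
  Liam Anderson: 119000
  Sam Moore: 143000 MATCH
  Grace White: 110000
  Alice White: 72000
  Bob Thomas: 134000 MATCH
  Ivan Thomas: 146000 MATCH

Count: 3

3


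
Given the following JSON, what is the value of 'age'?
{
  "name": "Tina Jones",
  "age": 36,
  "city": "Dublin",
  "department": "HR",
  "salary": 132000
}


Looking up field 'age'
Value: 36

36


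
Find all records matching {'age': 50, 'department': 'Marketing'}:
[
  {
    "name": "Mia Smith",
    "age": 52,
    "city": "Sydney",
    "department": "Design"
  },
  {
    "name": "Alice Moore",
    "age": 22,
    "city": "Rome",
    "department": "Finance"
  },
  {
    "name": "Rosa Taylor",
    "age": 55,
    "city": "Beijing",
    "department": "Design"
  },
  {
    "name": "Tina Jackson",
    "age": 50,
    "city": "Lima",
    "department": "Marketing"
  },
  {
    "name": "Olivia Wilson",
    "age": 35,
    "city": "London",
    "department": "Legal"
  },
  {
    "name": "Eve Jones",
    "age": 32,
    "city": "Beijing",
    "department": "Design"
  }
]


Search criteria: {'age': 50, 'department': 'Marketing'}

Checking 6 records:
  Mia Smith: {age: 52, department: Design}
  Alice Moore: {age: 22, department: Finance}
  Rosa Taylor: {age: 55, department: Design}
  Tina Jackson: {age: 50, department: Marketing} <-- MATCH
  Olivia Wilson: {age: 35, department: Legal}
  Eve Jones: {age: 32, department: Design}

Matches: ["Tina Jackson"]

["Tina Jackson"]


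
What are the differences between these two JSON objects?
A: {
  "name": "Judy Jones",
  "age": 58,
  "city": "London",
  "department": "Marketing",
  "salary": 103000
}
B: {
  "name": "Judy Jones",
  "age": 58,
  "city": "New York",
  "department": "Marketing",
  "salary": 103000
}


Comparing each field (in key order):
  name: same
  age: same
  city: DIFFERENT
  department: same
  salary: same
Differences:
  city: London -> New York

1 field(s) changed

1 change: city


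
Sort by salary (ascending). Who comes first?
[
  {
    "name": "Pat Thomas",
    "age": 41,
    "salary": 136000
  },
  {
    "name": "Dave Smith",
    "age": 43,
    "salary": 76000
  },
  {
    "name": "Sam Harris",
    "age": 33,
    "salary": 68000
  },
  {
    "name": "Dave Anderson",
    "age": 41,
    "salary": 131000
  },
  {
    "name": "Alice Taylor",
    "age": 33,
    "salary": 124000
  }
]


Sort by: salary (ascending)

Sorted order:
  1. Sam Harris (salary = 68000)
  2. Dave Smith (salary = 76000)
  3. Alice Taylor (salary = 124000)
  4. Dave Anderson (salary = 131000)
  5. Pat Thomas (salary = 136000)

First: Sam Harris

Sam Harris


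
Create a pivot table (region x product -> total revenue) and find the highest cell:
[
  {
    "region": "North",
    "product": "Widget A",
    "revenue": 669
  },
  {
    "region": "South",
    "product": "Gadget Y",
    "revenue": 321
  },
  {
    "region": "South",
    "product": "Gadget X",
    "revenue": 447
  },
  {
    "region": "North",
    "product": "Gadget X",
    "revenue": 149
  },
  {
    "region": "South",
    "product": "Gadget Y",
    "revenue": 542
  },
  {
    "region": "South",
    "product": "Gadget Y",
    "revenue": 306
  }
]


Pivot: region (rows) x product (columns) -> total revenue

     Gadget X      Gadget Y      Widget A    
North          149             0           669  
South          447          1169             0  

Highest: South / Gadget Y = $1169

South / Gadget Y = $1169


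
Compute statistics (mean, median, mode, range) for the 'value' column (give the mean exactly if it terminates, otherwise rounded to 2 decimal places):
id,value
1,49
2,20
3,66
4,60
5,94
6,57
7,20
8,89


Data: [49, 20, 66, 60, 94, 57, 20, 89]
Count: 8
Sum: 455
Mean: 455/8 = 56.875
Sorted: [20, 20, 49, 57, 60, 66, 89, 94]
Median: 58.5
Mode: 20 (2 times)
Range: 94 - 20 = 74
Min: 20, Max: 94

mean=56.875, median=58.5, mode=20, range=74


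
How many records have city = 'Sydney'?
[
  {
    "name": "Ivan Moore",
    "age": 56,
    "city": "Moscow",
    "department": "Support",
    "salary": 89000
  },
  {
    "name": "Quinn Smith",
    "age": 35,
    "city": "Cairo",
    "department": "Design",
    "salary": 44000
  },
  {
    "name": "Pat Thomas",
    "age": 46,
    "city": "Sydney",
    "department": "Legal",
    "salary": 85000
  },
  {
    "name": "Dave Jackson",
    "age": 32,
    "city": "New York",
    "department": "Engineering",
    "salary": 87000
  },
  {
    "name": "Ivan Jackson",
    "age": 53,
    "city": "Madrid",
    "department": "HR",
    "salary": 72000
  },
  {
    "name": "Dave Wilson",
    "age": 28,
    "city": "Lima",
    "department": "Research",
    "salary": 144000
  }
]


Data: 6 records
Condition: city = 'Sydney'

Checking each record:
  Ivan Moore: Moscow
  Quinn Smith: Cairo
  Pat Thomas: Sydney MATCH
  Dave Jackson: New York
  Ivan Jackson: Madrid
  Dave Wilson: Lima

Count: 1

1


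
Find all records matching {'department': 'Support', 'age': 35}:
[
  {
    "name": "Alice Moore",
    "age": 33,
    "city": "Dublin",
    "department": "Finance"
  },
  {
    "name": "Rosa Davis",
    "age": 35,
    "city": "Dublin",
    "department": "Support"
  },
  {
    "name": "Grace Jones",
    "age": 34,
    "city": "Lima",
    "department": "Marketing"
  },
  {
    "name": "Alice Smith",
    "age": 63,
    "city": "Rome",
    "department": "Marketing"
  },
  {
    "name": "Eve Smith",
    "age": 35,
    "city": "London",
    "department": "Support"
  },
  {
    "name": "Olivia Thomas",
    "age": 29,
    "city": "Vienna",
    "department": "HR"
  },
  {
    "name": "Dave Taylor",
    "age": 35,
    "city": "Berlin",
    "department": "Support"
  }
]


Search criteria: {'department': 'Support', 'age': 35}

Checking 7 records:
  Alice Moore: {department: Finance, age: 33}
  Rosa Davis: {department: Support, age: 35} <-- MATCH
  Grace Jones: {department: Marketing, age: 34}
  Alice Smith: {department: Marketing, age: 63}
  Eve Smith: {department: Support, age: 35} <-- MATCH
  Olivia Thomas: {department: HR, age: 29}
  Dave Taylor: {department: Support, age: 35} <-- MATCH

Matches: ["Rosa Davis", "Eve Smith", "Dave Taylor"]

["Rosa Davis", "Eve Smith", "Dave Taylor"]


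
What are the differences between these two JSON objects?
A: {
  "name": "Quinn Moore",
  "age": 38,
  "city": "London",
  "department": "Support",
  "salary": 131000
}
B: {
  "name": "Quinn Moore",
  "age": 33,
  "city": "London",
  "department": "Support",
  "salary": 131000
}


Comparing each field (in key order):
  name: same
  age: DIFFERENT
  city: same
  department: same
  salary: same
Differences:
  age: 38 -> 33

1 field(s) changed

1 change: age


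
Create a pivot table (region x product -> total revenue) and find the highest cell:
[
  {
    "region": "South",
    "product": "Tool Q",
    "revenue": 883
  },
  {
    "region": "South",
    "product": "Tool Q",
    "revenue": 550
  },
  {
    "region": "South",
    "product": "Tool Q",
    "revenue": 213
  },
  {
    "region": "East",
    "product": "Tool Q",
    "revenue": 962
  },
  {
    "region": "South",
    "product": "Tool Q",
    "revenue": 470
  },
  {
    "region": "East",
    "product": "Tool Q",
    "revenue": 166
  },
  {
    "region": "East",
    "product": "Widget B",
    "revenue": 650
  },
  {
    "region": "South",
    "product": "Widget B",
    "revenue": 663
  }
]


Pivot: region (rows) x product (columns) -> total revenue

     Tool Q        Widget B    
East          1128           650  
South         2116           663  

Highest: South / Tool Q = $2116

South / Tool Q = $2116


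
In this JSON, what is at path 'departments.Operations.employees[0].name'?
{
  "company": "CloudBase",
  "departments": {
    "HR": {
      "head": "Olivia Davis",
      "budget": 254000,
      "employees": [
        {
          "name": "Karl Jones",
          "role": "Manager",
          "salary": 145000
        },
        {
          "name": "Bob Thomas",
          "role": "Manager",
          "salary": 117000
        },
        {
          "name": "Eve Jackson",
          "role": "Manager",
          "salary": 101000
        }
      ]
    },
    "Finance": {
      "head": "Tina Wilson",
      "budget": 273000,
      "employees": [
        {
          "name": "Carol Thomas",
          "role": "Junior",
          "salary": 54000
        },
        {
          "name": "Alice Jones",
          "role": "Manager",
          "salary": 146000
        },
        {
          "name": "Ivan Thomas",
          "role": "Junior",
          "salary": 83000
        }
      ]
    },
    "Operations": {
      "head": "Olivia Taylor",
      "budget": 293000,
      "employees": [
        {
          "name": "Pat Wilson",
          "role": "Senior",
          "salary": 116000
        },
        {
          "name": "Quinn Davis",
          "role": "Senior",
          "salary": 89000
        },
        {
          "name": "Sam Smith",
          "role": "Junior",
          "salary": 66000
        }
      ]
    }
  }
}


Path: departments.Operations.employees[0].name

Navigate:
  -> departments
  -> Operations
  -> employees[0].name = 'Pat Wilson'

Pat Wilson


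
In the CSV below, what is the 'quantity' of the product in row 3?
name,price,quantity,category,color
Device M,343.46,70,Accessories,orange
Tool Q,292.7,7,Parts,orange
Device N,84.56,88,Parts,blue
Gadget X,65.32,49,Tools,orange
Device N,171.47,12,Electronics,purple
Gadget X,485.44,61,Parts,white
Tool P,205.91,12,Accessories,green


Query: Row 3 ('Device N'), column 'quantity'
Value: 88

88


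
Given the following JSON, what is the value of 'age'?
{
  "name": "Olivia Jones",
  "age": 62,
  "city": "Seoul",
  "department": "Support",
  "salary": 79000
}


Looking up field 'age'
Value: 62

62


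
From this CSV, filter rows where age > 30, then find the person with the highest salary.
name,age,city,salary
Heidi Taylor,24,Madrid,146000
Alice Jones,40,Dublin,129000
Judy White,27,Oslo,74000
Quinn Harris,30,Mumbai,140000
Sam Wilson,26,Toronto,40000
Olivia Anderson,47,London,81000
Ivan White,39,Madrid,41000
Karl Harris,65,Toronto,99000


Filter: age > 30
Sort by: salary (descending)

Filtered records (4):
  Alice Jones, age 40, salary $129000
  Karl Harris, age 65, salary $99000
  Olivia Anderson, age 47, salary $81000
  Ivan White, age 39, salary $41000

Highest salary: Alice Jones ($129000)

Alice Jones


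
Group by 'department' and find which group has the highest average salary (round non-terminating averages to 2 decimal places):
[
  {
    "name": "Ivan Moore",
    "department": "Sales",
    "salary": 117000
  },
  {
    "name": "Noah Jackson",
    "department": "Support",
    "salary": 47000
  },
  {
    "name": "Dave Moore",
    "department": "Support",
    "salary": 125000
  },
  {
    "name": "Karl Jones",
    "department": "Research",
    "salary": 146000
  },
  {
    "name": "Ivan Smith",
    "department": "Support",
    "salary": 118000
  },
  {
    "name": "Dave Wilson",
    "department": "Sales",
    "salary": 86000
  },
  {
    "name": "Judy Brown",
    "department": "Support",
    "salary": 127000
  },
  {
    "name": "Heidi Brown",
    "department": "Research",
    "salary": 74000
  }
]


Group by: department

Groups:
  Research: 2 people, avg salary = 220000/2 = $110000
  Sales: 2 people, avg salary = 203000/2 = $101500
  Support: 4 people, avg salary = 417000/4 = $104250

Highest average salary: Research ($110000)

Research ($110000)


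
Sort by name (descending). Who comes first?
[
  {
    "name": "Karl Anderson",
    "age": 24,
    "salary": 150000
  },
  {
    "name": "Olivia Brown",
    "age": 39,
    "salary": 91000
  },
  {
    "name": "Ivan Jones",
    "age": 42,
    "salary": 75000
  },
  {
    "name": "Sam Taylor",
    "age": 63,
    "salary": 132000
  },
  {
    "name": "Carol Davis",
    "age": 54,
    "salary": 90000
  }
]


Sort by: name (descending)

Sorted order:
  1. Sam Taylor (name = Sam Taylor)
  2. Olivia Brown (name = Olivia Brown)
  3. Karl Anderson (name = Karl Anderson)
  4. Ivan Jones (name = Ivan Jones)
  5. Carol Davis (name = Carol Davis)

First: Sam Taylor

Sam Taylor


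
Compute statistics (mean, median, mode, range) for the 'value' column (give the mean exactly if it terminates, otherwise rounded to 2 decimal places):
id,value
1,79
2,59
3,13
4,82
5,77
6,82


Data: [79, 59, 13, 82, 77, 82]
Count: 6
Sum: 392
Mean: 392/6 ≈ 65.33 (rounded to 2 decimal places)
Sorted: [13, 59, 77, 79, 82, 82]
Median: 78.0
Mode: 82 (2 times)
Range: 82 - 13 = 69
Min: 13, Max: 82

mean≈65.33, median=78.0, mode=82, range=69


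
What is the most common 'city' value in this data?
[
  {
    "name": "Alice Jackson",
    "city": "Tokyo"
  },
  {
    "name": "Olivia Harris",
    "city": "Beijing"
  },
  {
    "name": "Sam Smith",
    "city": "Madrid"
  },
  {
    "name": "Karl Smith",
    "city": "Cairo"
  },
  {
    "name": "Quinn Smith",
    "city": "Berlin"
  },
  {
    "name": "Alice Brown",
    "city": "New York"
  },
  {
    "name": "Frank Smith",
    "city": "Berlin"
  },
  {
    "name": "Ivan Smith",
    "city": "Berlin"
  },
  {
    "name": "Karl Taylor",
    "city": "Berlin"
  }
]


Counting 'city' values across 9 records:

  Berlin: 4 ####
  Tokyo: 1 #
  Beijing: 1 #
  Madrid: 1 #
  Cairo: 1 #
  New York: 1 #

Most common: Berlin (4 times)

Berlin (4 times)


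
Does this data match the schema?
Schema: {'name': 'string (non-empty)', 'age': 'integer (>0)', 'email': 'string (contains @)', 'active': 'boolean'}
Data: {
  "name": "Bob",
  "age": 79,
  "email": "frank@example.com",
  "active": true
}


Validating each field against schema:
  name: OK (non-empty string)
  age: OK (positive integer)
  email: OK (string with @)
  active: OK (boolean)

Result: VALID

VALID


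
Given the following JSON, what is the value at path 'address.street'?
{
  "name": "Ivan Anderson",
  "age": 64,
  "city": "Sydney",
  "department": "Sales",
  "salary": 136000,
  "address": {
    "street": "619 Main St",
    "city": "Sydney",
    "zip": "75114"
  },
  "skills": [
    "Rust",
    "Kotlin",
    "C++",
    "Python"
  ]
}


Query: address.street
Path: address -> street
Value: 619 Main St

619 Main St


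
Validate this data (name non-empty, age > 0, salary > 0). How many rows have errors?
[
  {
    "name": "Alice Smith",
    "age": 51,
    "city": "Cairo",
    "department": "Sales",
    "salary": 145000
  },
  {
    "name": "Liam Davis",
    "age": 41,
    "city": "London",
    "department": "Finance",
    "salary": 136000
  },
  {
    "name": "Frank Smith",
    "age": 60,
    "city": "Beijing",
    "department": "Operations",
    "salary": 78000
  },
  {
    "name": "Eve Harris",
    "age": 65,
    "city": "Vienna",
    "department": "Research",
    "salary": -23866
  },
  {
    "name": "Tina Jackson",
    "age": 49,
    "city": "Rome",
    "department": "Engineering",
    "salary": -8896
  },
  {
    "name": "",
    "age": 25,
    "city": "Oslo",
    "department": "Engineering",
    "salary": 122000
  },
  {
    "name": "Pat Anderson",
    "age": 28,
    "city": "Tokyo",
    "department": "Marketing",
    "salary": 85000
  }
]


Validating 7 records:
Rules: name non-empty, age > 0, salary > 0

  Row 1 (Alice Smith): OK
  Row 2 (Liam Davis): OK
  Row 3 (Frank Smith): OK
  Row 4 (Eve Harris): negative salary: -23866
  Row 5 (Tina Jackson): negative salary: -8896
  Row 6 (???): empty name
  Row 7 (Pat Anderson): OK

Total errors: 3

3 errors
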